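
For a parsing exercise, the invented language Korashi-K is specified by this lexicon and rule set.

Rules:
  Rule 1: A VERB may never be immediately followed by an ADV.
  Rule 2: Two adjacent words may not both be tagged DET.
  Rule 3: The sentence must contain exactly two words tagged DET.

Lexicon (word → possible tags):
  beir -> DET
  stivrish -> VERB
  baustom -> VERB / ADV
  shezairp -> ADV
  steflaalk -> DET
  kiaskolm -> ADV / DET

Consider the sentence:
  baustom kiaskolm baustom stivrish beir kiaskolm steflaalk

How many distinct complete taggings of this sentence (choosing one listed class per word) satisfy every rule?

2

Candidates per position — 1:baustom {VERB,ADV}; 2:kiaskolm {ADV,DET}; 3:baustom {VERB,ADV}; 4:stivrish {VERB}; 5:beir {DET}; 6:kiaskolm {ADV,DET}; 7:steflaalk {DET}.
There are 16 candidate sequences in total.
The sequences that satisfy every rule: ADV ADV VERB VERB DET ADV DET; ADV ADV ADV VERB DET ADV DET.
Count = 2.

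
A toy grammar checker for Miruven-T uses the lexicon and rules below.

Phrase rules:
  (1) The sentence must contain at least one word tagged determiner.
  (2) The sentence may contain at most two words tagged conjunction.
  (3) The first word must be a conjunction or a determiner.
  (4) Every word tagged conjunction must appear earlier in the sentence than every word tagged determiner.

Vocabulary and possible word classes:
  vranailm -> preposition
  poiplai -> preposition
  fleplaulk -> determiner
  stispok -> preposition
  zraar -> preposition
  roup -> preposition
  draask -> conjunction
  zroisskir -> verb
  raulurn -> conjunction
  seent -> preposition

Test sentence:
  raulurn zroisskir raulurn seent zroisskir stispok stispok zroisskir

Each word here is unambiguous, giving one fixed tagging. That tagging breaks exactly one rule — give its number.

Fixed tagging: conjunction verb conjunction preposition verb preposition preposition verb.
Rule check: R1 fail, R2 pass, R3 pass, R4 pass.
Only rule 1 fails.

1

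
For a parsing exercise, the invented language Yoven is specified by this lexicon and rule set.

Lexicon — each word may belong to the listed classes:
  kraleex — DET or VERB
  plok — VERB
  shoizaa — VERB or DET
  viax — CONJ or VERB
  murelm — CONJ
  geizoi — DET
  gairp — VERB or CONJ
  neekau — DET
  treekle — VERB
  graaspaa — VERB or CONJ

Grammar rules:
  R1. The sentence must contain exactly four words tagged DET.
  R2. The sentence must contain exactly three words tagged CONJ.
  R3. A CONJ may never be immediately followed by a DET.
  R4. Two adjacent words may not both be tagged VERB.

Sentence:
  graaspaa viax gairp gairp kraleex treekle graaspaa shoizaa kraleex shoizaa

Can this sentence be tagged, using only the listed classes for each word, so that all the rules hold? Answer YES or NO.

NO

Candidates per position — 1:graaspaa {VERB,CONJ}; 2:viax {CONJ,VERB}; 3:gairp {VERB,CONJ}; 4:gairp {VERB,CONJ}; 5:kraleex {DET,VERB}; 6:treekle {VERB}; 7:graaspaa {VERB,CONJ}; 8:shoizaa {VERB,DET}; 9:kraleex {DET,VERB}; 10:shoizaa {VERB,DET}.
Every candidate sequence violates at least one rule; no consistent tagging exists.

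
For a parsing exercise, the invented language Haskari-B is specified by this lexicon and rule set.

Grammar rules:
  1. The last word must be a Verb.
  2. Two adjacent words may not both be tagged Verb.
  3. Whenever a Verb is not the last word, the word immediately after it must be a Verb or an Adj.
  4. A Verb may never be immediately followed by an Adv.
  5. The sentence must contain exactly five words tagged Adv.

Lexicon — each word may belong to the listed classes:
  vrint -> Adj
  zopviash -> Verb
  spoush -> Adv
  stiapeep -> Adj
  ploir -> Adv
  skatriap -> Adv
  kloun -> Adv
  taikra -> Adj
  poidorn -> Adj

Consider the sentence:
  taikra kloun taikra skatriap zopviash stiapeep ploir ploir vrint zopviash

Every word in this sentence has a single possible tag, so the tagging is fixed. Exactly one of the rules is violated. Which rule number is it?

5

Fixed tagging: Adj Adv Adj Adv Verb Adj Adv Adv Adj Verb.
Rule check: R1 ok, R2 ok, R3 ok, R4 ok, R5 fails.
Only rule 5 fails.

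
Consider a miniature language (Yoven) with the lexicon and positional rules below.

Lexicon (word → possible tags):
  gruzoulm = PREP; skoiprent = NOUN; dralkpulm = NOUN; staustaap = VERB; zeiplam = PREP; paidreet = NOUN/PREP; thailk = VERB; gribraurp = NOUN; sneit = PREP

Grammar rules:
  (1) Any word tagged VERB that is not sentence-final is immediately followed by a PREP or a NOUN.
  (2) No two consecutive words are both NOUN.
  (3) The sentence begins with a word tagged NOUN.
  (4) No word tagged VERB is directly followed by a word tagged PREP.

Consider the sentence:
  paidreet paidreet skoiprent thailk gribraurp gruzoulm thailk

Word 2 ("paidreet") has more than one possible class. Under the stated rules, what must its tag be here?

PREP

Candidates per position — 1:paidreet {NOUN,PREP}; 2:paidreet {NOUN,PREP}; 3:skoiprent {NOUN}; 4:thailk {VERB}; 5:gribraurp {NOUN}; 6:gruzoulm {PREP}; 7:thailk {VERB}.
Position 1: PREP is ruled out by rule 3; that leaves NOUN.
Position 2: NOUN is ruled out by rule 2; that leaves PREP.
So the tagging must be: NOUN PREP NOUN VERB NOUN PREP VERB.
Verifying each rule — rule 1 holds; rule 2 holds; rule 3 holds; rule 4 holds.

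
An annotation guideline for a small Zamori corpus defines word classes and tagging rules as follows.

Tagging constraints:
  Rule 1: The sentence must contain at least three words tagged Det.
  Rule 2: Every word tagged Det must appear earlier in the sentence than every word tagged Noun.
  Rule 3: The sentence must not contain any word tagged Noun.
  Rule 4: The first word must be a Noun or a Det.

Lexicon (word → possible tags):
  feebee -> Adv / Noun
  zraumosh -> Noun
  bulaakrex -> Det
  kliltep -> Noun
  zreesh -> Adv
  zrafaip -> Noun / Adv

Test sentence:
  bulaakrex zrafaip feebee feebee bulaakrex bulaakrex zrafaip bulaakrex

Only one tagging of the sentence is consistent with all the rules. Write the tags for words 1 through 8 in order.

Candidates per position — 1:bulaakrex {Det}; 2:zrafaip {Noun,Adv}; 3:feebee {Adv,Noun}; 4:feebee {Adv,Noun}; 5:bulaakrex {Det}; 6:bulaakrex {Det}; 7:zrafaip {Noun,Adv}; 8:bulaakrex {Det}.
Position 2: tagging it Noun would leave rule 2 unsatisfiable, so it must be Adv.
Position 3: tagging it Noun would leave rule 2 unsatisfiable, so it must be Adv.
Position 4: tagging it Noun would leave rule 2 unsatisfiable, so it must be Adv.
Position 7: tagging it Noun would leave rule 2 unsatisfiable, so it must be Adv.
That leaves exactly one tagging: Det Adv Adv Adv Det Det Adv Det.
Rule-by-rule: rule 1 ✓; rule 2 ✓; rule 3 ✓; rule 4 ✓.

Det Adv Adv Adv Det Det Adv Det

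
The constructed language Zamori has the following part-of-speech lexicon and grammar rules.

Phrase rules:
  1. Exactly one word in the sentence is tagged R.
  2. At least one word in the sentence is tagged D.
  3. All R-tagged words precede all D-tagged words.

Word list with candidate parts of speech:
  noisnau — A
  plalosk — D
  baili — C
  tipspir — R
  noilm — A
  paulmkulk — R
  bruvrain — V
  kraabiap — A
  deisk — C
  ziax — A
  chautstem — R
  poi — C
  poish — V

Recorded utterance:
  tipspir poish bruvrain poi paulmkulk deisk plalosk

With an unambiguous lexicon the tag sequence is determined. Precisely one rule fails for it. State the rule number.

Fixed tagging: R V V C R C D.
Checking each rule: R1 ✗, R2 ✓, R3 ✓.
Only rule 1 fails.

1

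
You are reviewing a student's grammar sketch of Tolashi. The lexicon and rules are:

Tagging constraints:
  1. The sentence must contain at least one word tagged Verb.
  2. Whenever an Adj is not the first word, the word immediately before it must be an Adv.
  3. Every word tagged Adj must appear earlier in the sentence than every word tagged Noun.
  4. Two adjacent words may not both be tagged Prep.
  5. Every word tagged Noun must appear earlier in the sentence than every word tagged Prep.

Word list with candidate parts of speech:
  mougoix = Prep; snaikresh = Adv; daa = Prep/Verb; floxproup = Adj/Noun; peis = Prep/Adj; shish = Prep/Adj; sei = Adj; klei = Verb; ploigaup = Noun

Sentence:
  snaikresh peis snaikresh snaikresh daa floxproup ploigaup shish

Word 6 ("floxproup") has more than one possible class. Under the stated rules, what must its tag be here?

Noun

Candidates per position — 1:snaikresh {Adv}; 2:peis {Prep,Adj}; 3:snaikresh {Adv}; 4:snaikresh {Adv}; 5:daa {Prep,Verb}; 6:floxproup {Adj,Noun}; 7:ploigaup {Noun}; 8:shish {Prep,Adj}.
At position 2, choosing Prep makes rule 5 impossible to satisfy; hence Adj.
At position 5, choosing Prep makes rule 1 impossible to satisfy; hence Verb.
At position 6, choosing Adj makes rule 2 impossible to satisfy; hence Noun.
At position 8, choosing Adj makes rule 2 impossible to satisfy; hence Prep.
The only consistent sequence is: Adv Adj Adv Adv Verb Noun Noun Prep.
Check: rule 1 ✓; rule 2 ✓; rule 3 ✓; rule 4 ✓; rule 5 ✓.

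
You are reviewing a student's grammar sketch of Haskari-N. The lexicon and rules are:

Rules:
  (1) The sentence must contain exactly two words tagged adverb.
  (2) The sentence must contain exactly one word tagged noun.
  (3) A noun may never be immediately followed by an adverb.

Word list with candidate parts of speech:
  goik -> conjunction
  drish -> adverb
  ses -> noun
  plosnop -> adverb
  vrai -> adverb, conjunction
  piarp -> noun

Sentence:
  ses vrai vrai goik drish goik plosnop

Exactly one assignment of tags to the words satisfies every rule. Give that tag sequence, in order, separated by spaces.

noun conjunction conjunction conjunction adverb conjunction adverb

Candidates per position — 1:ses {noun}; 2:vrai {adverb,conjunction}; 3:vrai {adverb,conjunction}; 4:goik {conjunction}; 5:drish {adverb}; 6:goik {conjunction}; 7:plosnop {adverb}.
Word 2 cannot be adverb — rule 1 would then fail for every completion. It is conjunction.
Word 3 cannot be adverb — rule 1 would then fail for every completion. It is conjunction.
That leaves exactly one tagging: noun conjunction conjunction conjunction adverb conjunction adverb.
Checking: rule 1 holds; rule 2 holds; rule 3 holds.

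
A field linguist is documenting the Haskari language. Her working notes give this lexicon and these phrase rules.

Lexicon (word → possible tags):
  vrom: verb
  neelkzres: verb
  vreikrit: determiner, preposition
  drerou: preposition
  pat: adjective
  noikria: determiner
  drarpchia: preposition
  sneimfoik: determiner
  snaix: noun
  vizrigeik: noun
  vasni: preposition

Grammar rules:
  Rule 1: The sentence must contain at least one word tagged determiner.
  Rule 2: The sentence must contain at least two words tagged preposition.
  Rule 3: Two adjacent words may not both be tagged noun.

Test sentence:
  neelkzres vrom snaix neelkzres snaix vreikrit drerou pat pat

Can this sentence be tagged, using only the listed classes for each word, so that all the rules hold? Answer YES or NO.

NO

Candidates per position — 1:neelkzres {verb}; 2:vrom {verb}; 3:snaix {noun}; 4:neelkzres {verb}; 5:snaix {noun}; 6:vreikrit {determiner,preposition}; 7:drerou {preposition}; 8:pat {adjective}; 9:pat {adjective}.
Every candidate sequence violates at least one rule; no consistent tagging exists.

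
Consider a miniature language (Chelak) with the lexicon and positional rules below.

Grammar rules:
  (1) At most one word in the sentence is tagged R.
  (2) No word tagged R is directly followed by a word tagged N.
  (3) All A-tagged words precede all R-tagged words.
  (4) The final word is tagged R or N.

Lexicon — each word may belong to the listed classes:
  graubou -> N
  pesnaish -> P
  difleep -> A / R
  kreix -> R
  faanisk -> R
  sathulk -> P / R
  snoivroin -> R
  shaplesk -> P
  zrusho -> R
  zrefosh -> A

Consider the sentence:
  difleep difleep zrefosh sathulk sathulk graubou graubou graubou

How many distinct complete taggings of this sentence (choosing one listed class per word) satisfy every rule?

2

Candidates per position — 1:difleep {A,R}; 2:difleep {A,R}; 3:zrefosh {A}; 4:sathulk {P,R}; 5:sathulk {P,R}; 6:graubou {N}; 7:graubou {N}; 8:graubou {N}.
There are 16 candidate sequences in total.
The sequences that satisfy every rule: A A A P P N N N; A A A R P N N N.
Count = 2.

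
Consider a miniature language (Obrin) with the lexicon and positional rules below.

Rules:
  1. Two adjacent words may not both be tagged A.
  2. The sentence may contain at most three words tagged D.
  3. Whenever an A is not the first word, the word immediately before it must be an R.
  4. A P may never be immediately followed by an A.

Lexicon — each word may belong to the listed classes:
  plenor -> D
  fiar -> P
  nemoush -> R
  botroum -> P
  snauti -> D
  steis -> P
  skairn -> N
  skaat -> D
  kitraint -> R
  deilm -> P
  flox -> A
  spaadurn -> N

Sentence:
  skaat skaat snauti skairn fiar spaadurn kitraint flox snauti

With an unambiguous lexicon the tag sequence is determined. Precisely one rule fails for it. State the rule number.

Fixed tagging: D D D N P N R A D.
Checking each rule: R1 holds, R2 violated, R3 holds, R4 holds.
Only rule 2 fails.

2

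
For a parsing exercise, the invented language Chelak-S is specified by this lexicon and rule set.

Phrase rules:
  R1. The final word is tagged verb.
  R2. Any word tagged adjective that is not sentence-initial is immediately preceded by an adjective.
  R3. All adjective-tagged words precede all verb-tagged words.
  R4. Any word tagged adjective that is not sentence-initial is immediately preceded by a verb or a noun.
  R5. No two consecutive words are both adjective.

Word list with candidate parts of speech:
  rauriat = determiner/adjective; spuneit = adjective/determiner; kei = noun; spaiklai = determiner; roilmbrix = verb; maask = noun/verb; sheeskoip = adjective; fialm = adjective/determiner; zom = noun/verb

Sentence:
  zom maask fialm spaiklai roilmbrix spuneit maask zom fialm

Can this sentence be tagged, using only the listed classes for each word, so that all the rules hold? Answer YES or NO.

Candidates per position — 1:zom {noun,verb}; 2:maask {noun,verb}; 3:fialm {adjective,determiner}; 4:spaiklai {determiner}; 5:roilmbrix {verb}; 6:spuneit {adjective,determiner}; 7:maask {noun,verb}; 8:zom {noun,verb}; 9:fialm {adjective,determiner}.
Rule 1 cannot be satisfied by any choice of tags from the lexicon.
So there is no consistent tagging.

NO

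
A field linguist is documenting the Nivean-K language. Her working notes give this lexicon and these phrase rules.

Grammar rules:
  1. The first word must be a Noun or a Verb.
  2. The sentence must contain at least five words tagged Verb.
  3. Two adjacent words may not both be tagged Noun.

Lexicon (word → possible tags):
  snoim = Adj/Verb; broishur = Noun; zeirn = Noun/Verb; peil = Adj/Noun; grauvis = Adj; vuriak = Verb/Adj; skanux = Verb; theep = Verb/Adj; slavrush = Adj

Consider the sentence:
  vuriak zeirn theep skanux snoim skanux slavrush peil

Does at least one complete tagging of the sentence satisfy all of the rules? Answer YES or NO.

Candidates per position — 1:vuriak {Verb,Adj}; 2:zeirn {Noun,Verb}; 3:theep {Verb,Adj}; 4:skanux {Verb}; 5:snoim {Adj,Verb}; 6:skanux {Verb}; 7:slavrush {Adj}; 8:peil {Adj,Noun}.
One satisfying assignment: Verb Verb Verb Verb Adj Verb Adj Noun.
Rule-by-rule: rule 1 satisfied; rule 2 satisfied; rule 3 satisfied.

YES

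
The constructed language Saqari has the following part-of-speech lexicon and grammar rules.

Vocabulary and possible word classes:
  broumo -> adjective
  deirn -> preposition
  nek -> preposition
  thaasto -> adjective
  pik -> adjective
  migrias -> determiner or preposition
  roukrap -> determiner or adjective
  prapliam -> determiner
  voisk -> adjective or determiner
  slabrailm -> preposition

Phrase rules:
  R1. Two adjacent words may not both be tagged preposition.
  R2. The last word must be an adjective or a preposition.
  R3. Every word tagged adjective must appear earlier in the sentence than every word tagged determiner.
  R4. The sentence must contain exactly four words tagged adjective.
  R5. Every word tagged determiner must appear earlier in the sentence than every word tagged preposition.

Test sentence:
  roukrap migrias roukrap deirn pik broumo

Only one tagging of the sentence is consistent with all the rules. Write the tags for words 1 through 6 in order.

Candidates per position — 1:roukrap {determiner,adjective}; 2:migrias {determiner,preposition}; 3:roukrap {determiner,adjective}; 4:deirn {preposition}; 5:pik {adjective}; 6:broumo {adjective}.
Position 1: determiner is ruled out by rule 3; that leaves adjective.
Position 2: determiner is ruled out by rule 3; that leaves preposition.
Position 3: determiner is ruled out by rule 3; that leaves adjective.
That leaves exactly one tagging: adjective preposition adjective preposition adjective adjective.
Check: rule 1 ✓; rule 2 ✓; rule 3 ✓; rule 4 ✓; rule 5 ✓.

adjective preposition adjective preposition adjective adjective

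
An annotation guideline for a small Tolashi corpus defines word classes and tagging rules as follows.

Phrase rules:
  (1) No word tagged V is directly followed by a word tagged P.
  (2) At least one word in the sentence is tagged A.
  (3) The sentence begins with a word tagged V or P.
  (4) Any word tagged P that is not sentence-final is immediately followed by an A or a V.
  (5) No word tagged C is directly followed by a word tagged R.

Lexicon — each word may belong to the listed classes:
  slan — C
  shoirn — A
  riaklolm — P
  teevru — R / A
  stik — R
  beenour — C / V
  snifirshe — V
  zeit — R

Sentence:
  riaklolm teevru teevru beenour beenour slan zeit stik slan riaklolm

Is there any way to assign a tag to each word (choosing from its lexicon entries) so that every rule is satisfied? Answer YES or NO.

NO

Candidates per position — 1:riaklolm {P}; 2:teevru {R,A}; 3:teevru {R,A}; 4:beenour {C,V}; 5:beenour {C,V}; 6:slan {C}; 7:zeit {R}; 8:stik {R}; 9:slan {C}; 10:riaklolm {P}.
Rule 5 cannot be satisfied by any choice of tags from the lexicon.
So there is no consistent tagging.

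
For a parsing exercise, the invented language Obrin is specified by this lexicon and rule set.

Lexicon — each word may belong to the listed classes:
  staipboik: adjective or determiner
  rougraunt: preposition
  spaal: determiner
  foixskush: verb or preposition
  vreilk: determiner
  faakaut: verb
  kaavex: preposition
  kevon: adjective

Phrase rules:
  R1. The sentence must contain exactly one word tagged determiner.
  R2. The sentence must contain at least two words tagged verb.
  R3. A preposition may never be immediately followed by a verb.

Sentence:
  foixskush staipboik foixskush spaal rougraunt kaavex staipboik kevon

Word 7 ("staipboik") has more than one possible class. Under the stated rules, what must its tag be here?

Candidates per position — 1:foixskush {verb,preposition}; 2:staipboik {adjective,determiner}; 3:foixskush {verb,preposition}; 4:spaal {determiner}; 5:rougraunt {preposition}; 6:kaavex {preposition}; 7:staipboik {adjective,determiner}; 8:kevon {adjective}.
At position 1, choosing preposition makes rule 2 impossible to satisfy; hence verb.
At position 2, choosing determiner makes rule 1 impossible to satisfy; hence adjective.
At position 3, choosing preposition makes rule 2 impossible to satisfy; hence verb.
At position 7, choosing determiner makes rule 1 impossible to satisfy; hence adjective.
The unique satisfying tagging is: verb adjective verb determiner preposition preposition adjective adjective.
Rule-by-rule: rule 1 holds; rule 2 holds; rule 3 holds.

adjective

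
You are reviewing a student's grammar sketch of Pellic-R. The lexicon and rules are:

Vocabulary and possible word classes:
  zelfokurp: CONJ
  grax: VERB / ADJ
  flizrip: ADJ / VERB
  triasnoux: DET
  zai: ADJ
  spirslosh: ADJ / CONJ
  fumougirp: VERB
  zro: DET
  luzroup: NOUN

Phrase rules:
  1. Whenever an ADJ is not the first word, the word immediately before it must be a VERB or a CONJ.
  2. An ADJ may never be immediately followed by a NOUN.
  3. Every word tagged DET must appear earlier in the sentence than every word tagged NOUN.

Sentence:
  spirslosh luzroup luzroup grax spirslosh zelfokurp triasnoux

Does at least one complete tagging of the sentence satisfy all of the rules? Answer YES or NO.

NO

Candidates per position — 1:spirslosh {ADJ,CONJ}; 2:luzroup {NOUN}; 3:luzroup {NOUN}; 4:grax {VERB,ADJ}; 5:spirslosh {ADJ,CONJ}; 6:zelfokurp {CONJ}; 7:triasnoux {DET}.
Rule 3 cannot be satisfied by any choice of tags from the lexicon.
So there is no consistent tagging.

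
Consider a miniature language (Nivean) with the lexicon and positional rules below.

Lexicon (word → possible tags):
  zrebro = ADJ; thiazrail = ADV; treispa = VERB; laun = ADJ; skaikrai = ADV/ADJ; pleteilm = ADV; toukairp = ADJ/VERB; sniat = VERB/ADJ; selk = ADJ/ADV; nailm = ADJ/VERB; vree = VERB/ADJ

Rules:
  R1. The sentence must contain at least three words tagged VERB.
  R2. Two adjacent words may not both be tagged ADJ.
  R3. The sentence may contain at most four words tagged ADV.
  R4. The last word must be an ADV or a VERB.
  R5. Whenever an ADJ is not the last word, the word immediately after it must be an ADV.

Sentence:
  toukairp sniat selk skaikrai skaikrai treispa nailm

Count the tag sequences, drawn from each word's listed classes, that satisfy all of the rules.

5

Candidates per position — 1:toukairp {ADJ,VERB}; 2:sniat {VERB,ADJ}; 3:selk {ADJ,ADV}; 4:skaikrai {ADV,ADJ}; 5:skaikrai {ADV,ADJ}; 6:treispa {VERB}; 7:nailm {ADJ,VERB}.
There are 64 candidate sequences in total.
The sequences that satisfy every rule: VERB VERB ADJ ADV ADV VERB VERB; VERB VERB ADV ADV ADV VERB VERB; VERB VERB ADV ADJ ADV VERB VERB; VERB ADJ ADV ADV ADV VERB VERB; VERB ADJ ADV ADJ ADV VERB VERB.
Count = 5.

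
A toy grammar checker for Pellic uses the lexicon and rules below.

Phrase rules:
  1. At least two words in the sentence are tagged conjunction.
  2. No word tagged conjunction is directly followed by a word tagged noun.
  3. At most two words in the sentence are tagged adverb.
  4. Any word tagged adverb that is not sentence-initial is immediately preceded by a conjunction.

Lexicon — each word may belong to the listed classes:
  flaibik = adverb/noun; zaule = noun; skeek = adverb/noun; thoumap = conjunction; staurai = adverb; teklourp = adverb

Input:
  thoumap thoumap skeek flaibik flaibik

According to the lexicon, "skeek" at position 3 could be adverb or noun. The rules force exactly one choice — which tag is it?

adverb

Candidates per position — 1:thoumap {conjunction}; 2:thoumap {conjunction}; 3:skeek {adverb,noun}; 4:flaibik {adverb,noun}; 5:flaibik {adverb,noun}.
If word 3 were noun, no tagging could satisfy rule 2; so word 3 is adverb.
If word 4 were adverb, no tagging could satisfy rule 4; so word 4 is noun.
If word 5 were adverb, no tagging could satisfy rule 4; so word 5 is noun.
The only consistent sequence is: conjunction conjunction adverb noun noun.
Rule-by-rule: rule 1 ok; rule 2 ok; rule 3 ok; rule 4 ok.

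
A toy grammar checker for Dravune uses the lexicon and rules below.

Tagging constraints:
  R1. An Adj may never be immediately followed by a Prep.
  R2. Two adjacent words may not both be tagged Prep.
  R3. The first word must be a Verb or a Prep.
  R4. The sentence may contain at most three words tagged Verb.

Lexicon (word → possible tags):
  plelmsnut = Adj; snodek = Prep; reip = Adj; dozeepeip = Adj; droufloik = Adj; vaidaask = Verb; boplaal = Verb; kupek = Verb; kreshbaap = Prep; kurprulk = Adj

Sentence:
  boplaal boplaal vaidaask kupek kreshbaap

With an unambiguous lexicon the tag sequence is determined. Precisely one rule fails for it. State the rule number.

Fixed tagging: Verb Verb Verb Verb Prep.
Applying the rules: R1 ✓, R2 ✓, R3 ✓, R4 ✗.
Only rule 4 fails.

4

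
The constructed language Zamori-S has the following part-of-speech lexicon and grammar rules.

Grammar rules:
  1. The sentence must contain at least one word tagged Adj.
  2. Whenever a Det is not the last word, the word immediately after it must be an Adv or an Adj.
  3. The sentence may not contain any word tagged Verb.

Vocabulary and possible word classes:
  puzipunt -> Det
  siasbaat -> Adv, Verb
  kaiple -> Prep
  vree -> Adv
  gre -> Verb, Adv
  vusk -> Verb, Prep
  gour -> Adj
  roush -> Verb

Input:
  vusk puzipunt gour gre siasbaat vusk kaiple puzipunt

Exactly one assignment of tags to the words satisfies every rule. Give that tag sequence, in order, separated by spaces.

Prep Det Adj Adv Adv Prep Prep Det

Candidates per position — 1:vusk {Verb,Prep}; 2:puzipunt {Det}; 3:gour {Adj}; 4:gre {Verb,Adv}; 5:siasbaat {Adv,Verb}; 6:vusk {Verb,Prep}; 7:kaiple {Prep}; 8:puzipunt {Det}.
Position 1: Verb is ruled out by rule 3; that leaves Prep.
Position 4: Verb is ruled out by rule 3; that leaves Adv.
Position 5: Verb is ruled out by rule 3; that leaves Adv.
Position 6: Verb is ruled out by rule 3; that leaves Prep.
The only consistent sequence is: Prep Det Adj Adv Adv Prep Prep Det.
Verifying each rule — rule 1 satisfied; rule 2 satisfied; rule 3 satisfied.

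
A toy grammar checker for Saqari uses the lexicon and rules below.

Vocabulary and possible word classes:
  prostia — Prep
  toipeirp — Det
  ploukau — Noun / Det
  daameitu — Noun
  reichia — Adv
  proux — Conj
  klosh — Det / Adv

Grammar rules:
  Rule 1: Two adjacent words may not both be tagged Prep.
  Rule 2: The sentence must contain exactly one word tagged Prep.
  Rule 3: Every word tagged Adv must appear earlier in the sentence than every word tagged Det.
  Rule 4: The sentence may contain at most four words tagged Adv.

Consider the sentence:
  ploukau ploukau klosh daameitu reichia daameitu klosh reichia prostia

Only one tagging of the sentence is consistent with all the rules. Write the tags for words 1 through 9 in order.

Noun Noun Adv Noun Adv Noun Adv Adv Prep

Candidates per position — 1:ploukau {Noun,Det}; 2:ploukau {Noun,Det}; 3:klosh {Det,Adv}; 4:daameitu {Noun}; 5:reichia {Adv}; 6:daameitu {Noun}; 7:klosh {Det,Adv}; 8:reichia {Adv}; 9:prostia {Prep}.
Word 1 cannot be Det — rule 3 would then fail for every completion. It is Noun.
Word 2 cannot be Det — rule 3 would then fail for every completion. It is Noun.
Word 3 cannot be Det — rule 3 would then fail for every completion. It is Adv.
Word 7 cannot be Det — rule 3 would then fail for every completion. It is Adv.
The unique satisfying tagging is: Noun Noun Adv Noun Adv Noun Adv Adv Prep.
Check: rule 1 ok; rule 2 ok; rule 3 ok; rule 4 ok.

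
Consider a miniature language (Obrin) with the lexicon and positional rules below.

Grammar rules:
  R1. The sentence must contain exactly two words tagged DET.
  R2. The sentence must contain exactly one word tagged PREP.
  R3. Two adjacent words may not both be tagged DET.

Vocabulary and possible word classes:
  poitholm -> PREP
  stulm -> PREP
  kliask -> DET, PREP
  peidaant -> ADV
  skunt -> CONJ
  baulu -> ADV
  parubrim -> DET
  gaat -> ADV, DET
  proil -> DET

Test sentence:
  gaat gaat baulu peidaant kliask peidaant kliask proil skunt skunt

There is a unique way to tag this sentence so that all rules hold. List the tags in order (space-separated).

ADV ADV ADV ADV DET ADV PREP DET CONJ CONJ

Candidates per position — 1:gaat {ADV,DET}; 2:gaat {ADV,DET}; 3:baulu {ADV}; 4:peidaant {ADV}; 5:kliask {DET,PREP}; 6:peidaant {ADV}; 7:kliask {DET,PREP}; 8:proil {DET}; 9:skunt {CONJ}; 10:skunt {CONJ}.
Position 7: tagging it DET would leave rule 3 unsatisfiable, so it must be PREP.
Position 5: tagging it PREP would leave rule 2 unsatisfiable, so it must be DET.
Position 1: tagging it DET would leave rule 1 unsatisfiable, so it must be ADV.
Position 2: tagging it DET would leave rule 1 unsatisfiable, so it must be ADV.
That leaves exactly one tagging: ADV ADV ADV ADV DET ADV PREP DET CONJ CONJ.
Verifying each rule — rule 1 ✓; rule 2 ✓; rule 3 ✓.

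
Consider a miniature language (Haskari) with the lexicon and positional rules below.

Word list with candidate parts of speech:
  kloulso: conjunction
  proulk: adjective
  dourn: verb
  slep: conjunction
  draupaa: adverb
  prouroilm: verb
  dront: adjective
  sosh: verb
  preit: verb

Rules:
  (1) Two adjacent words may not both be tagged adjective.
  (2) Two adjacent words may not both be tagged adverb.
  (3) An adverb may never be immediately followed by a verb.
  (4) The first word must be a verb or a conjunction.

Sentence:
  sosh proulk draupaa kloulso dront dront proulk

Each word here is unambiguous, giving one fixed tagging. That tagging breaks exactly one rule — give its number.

Fixed tagging: verb adjective adverb conjunction adjective adjective adjective.
Applying the rules: R1 violated, R2 holds, R3 holds, R4 holds.
Only rule 1 fails.

1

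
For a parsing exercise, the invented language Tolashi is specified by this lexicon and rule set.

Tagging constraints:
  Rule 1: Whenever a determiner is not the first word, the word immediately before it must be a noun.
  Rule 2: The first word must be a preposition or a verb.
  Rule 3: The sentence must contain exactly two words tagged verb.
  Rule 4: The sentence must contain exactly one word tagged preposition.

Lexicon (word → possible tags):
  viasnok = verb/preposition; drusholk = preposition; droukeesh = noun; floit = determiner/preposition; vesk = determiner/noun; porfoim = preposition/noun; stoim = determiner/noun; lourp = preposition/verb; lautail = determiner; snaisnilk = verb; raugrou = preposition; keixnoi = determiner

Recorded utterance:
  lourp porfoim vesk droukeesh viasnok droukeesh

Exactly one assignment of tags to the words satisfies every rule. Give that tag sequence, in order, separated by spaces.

Candidates per position — 1:lourp {preposition,verb}; 2:porfoim {preposition,noun}; 3:vesk {determiner,noun}; 4:droukeesh {noun}; 5:viasnok {verb,preposition}; 6:droukeesh {noun}.
Position 1: preposition is ruled out by rule 3; that leaves verb.
Position 5: preposition is ruled out by rule 3; that leaves verb.
Position 2: noun is ruled out by rule 4; that leaves preposition.
Position 3: determiner is ruled out by rule 1; that leaves noun.
So the tagging must be: verb preposition noun noun verb noun.
Verifying each rule — rule 1 ok; rule 2 ok; rule 3 ok; rule 4 ok.

verb preposition noun noun verb noun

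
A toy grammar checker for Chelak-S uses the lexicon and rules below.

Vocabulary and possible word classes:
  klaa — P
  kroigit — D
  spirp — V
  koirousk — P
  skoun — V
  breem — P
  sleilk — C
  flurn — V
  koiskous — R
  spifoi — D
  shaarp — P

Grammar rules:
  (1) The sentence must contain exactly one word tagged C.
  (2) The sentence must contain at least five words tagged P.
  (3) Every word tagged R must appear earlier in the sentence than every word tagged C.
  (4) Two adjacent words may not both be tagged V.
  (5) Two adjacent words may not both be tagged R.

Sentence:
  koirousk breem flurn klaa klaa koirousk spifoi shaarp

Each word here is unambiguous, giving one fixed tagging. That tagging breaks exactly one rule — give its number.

Fixed tagging: P P V P P P D P.
Checking each rule: R1 violated, R2 holds, R3 holds, R4 holds, R5 holds.
Only rule 1 fails.

1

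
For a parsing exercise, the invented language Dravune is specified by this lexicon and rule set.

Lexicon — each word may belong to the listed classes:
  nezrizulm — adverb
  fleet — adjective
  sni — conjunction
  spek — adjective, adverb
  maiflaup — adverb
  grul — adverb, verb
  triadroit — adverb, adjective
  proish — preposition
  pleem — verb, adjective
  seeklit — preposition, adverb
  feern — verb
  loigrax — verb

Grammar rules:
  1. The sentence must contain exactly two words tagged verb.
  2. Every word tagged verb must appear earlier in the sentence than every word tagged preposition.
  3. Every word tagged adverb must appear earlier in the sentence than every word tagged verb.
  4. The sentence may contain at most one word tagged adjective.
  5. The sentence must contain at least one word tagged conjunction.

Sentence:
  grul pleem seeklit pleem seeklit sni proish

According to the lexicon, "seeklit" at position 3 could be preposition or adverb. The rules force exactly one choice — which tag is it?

Candidates per position — 1:grul {adverb,verb}; 2:pleem {verb,adjective}; 3:seeklit {preposition,adverb}; 4:pleem {verb,adjective}; 5:seeklit {preposition,adverb}; 6:sni {conjunction}; 7:proish {preposition}.
Position 3: the remaining choice is settled jointly with positions 1, 2, 4, 5 — only preposition at position 3 is part of a tagging that satisfies every rule.
That leaves exactly one tagging: verb verb preposition adjective preposition conjunction preposition.
Rule-by-rule: rule 1 satisfied; rule 2 satisfied; rule 3 satisfied; rule 4 satisfied; rule 5 satisfied.

preposition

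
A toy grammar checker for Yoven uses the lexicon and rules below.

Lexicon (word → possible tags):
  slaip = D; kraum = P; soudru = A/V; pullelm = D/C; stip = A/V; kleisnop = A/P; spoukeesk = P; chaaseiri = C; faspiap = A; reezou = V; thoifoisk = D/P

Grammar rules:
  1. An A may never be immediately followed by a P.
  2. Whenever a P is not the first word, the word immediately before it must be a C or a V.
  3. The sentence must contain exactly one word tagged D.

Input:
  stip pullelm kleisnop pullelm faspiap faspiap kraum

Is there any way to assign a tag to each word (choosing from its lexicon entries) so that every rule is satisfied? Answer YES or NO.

Candidates per position — 1:stip {A,V}; 2:pullelm {D,C}; 3:kleisnop {A,P}; 4:pullelm {D,C}; 5:faspiap {A}; 6:faspiap {A}; 7:kraum {P}.
Rule 1 cannot be satisfied by any choice of tags from the lexicon.
So there is no consistent tagging.

NO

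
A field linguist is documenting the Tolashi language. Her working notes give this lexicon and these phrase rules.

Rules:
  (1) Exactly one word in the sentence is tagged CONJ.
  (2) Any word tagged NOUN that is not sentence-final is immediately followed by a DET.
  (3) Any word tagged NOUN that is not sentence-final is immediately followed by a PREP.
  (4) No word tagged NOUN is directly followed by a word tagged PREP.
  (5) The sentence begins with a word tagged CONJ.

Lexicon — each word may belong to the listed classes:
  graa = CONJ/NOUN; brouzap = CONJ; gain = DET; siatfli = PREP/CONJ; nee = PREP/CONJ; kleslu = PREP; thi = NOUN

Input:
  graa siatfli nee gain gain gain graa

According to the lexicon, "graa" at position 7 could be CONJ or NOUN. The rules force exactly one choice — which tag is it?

NOUN

Candidates per position — 1:graa {CONJ,NOUN}; 2:siatfli {PREP,CONJ}; 3:nee {PREP,CONJ}; 4:gain {DET}; 5:gain {DET}; 6:gain {DET}; 7:graa {CONJ,NOUN}.
At position 1, choosing NOUN makes rule 2 impossible to satisfy; hence CONJ.
At position 2, choosing CONJ makes rule 1 impossible to satisfy; hence PREP.
At position 3, choosing CONJ makes rule 1 impossible to satisfy; hence PREP.
At position 7, choosing CONJ makes rule 1 impossible to satisfy; hence NOUN.
So the tagging must be: CONJ PREP PREP DET DET DET NOUN.
Check: rule 1 ok; rule 2 ok; rule 3 ok; rule 4 ok; rule 5 ok.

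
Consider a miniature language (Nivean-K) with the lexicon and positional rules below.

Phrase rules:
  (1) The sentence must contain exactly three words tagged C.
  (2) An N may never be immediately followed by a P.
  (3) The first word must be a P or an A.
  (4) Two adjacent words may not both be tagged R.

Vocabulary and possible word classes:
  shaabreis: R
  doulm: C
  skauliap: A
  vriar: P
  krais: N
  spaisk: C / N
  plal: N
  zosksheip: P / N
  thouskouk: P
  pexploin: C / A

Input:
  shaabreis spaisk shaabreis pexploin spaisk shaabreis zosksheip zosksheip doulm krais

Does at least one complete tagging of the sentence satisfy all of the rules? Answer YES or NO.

Candidates per position — 1:shaabreis {R}; 2:spaisk {C,N}; 3:shaabreis {R}; 4:pexploin {C,A}; 5:spaisk {C,N}; 6:shaabreis {R}; 7:zosksheip {P,N}; 8:zosksheip {P,N}; 9:doulm {C}; 10:krais {N}.
Rule 3 cannot be satisfied by any choice of tags from the lexicon.
So there is no consistent tagging.

NO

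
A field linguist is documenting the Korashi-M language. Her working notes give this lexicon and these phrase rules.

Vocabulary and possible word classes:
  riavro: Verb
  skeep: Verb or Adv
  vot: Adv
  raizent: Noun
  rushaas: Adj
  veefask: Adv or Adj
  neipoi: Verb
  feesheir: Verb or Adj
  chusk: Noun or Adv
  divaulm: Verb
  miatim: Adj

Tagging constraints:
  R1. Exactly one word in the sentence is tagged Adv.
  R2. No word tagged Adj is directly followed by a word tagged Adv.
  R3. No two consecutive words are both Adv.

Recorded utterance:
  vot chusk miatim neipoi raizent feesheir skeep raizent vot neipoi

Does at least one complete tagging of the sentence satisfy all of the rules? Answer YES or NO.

Candidates per position — 1:vot {Adv}; 2:chusk {Noun,Adv}; 3:miatim {Adj}; 4:neipoi {Verb}; 5:raizent {Noun}; 6:feesheir {Verb,Adj}; 7:skeep {Verb,Adv}; 8:raizent {Noun}; 9:vot {Adv}; 10:neipoi {Verb}.
Rule 1 cannot be satisfied by any choice of tags from the lexicon.
So there is no consistent tagging.

NO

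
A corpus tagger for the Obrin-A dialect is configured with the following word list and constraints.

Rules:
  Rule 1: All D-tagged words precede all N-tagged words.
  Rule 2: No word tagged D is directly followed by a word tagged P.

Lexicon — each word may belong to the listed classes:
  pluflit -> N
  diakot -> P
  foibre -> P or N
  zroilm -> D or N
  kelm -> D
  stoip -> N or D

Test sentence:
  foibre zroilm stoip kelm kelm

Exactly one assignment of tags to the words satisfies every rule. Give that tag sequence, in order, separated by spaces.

Candidates per position — 1:foibre {P,N}; 2:zroilm {D,N}; 3:stoip {N,D}; 4:kelm {D}; 5:kelm {D}.
Word 1 cannot be N — rule 1 would then fail for every completion. It is P.
Word 2 cannot be N — rule 1 would then fail for every completion. It is D.
Word 3 cannot be N — rule 1 would then fail for every completion. It is D.
The unique satisfying tagging is: P D D D D.
Check: rule 1 satisfied; rule 2 satisfied.

P D D D D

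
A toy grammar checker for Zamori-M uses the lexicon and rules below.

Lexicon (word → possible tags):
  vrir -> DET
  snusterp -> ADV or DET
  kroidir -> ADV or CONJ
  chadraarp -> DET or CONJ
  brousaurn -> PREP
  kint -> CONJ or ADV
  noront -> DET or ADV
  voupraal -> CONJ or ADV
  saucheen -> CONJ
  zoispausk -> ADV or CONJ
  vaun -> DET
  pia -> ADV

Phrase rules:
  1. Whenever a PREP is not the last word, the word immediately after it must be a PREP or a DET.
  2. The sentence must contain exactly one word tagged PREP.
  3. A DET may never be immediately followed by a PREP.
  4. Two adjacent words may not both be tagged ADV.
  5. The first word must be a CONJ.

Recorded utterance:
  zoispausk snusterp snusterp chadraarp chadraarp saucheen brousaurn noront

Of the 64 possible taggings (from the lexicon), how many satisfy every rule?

Candidates per position — 1:zoispausk {ADV,CONJ}; 2:snusterp {ADV,DET}; 3:snusterp {ADV,DET}; 4:chadraarp {DET,CONJ}; 5:chadraarp {DET,CONJ}; 6:saucheen {CONJ}; 7:brousaurn {PREP}; 8:noront {DET,ADV}.
There are 64 candidate sequences in total.
Checking each against the rules leaves 12 sequences.
Count = 12.

12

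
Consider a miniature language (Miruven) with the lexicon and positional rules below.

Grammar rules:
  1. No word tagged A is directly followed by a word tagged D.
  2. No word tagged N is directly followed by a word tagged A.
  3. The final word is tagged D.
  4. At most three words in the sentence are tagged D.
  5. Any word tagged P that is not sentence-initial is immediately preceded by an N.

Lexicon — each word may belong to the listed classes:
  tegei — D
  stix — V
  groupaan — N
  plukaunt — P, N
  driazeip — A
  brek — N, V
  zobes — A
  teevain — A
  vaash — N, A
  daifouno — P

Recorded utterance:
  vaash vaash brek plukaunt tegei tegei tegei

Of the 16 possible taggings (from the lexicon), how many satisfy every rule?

9

Candidates per position — 1:vaash {N,A}; 2:vaash {N,A}; 3:brek {N,V}; 4:plukaunt {P,N}; 5:tegei {D}; 6:tegei {D}; 7:tegei {D}.
There are 16 candidate sequences in total.
Checking each against the rules leaves 9 sequences.
Count = 9.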